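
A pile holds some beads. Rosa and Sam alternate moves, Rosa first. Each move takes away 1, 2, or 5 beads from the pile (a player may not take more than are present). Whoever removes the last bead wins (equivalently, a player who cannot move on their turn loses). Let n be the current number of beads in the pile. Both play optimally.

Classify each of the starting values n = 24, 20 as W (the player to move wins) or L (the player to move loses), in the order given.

Compute win/loss labels from the base case upward. A position with no move is L. Any other position is W if it can reach an L in one move, else L.
n=0: no move → L
n=1: W (go to 0, an L position)
n=2: W (go to 0, an L position)
n=3: L (options 2(W), 1(W) are all W)
n=4: W (go to 3, an L position)
n=5: W (go to 3, an L position)
n=6: L (options 5(W), 4(W), 1(W) are all W)
n=7: W (go to 6, an L position)
n=8: W (go to 6, an L position)
n=9: L (options 8(W), 7(W), 4(W) are all W)
n=10: W (go to 9, an L position)
n=11: W (go to 9, an L position)
n=12: L (options 11(W), 10(W), 7(W) are all W)
n=13: W (go to 12, an L position)
n=14: W (go to 12, an L position)
n=15: L (options 14(W), 13(W), 10(W) are all W)
n=16: W (go to 15, an L position)
n=17: W (go to 15, an L position)
n=18: L (options 17(W), 16(W), 13(W) are all W)
n=19: W (go to 18, an L position)
n=20: W (go to 18, an L position)
n=21: L (options 20(W), 19(W), 16(W) are all W)
n=22: W (go to 21, an L position)
n=23: W (go to 21, an L position)
n=24: L (options 23(W), 22(W), 19(W) are all W)

24: L, 20: W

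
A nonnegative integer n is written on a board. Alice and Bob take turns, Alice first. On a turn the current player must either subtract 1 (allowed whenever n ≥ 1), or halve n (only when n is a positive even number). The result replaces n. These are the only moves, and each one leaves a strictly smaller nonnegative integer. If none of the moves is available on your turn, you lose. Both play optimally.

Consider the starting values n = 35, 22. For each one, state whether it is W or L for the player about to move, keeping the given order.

35: L, 22: W

Label each position W (a win for the player to move) or L (a loss). A position with no legal move is L; any other position is W exactly when some move reaches an L, and L when every move reaches a W.
n=0: no move → L
n=1: can move to 0, which is L ⇒ W
n=2: the only move is to 1(W), a W ⇒ L
n=3: can move to 2, which is L ⇒ W
n=4: can move to 2, which is L ⇒ W
n=5: the only move is to 4(W), a W ⇒ L
n=6: can move to 5, which is L ⇒ W
n=7: the only move is to 6(W), a W ⇒ L
n=8: can move to 7, which is L ⇒ W
n=9: the only move is to 8(W), a W ⇒ L
n=10: can move to 5, which is L ⇒ W
n=11: the only move is to 10(W), a W ⇒ L
n=12: can move to 11, which is L ⇒ W
n=13: the only move is to 12(W), a W ⇒ L
n=14: can move to 7, which is L ⇒ W
n=15: the only move is to 14(W), a W ⇒ L
n=16: can move to 15, which is L ⇒ W
n=17: the only move is to 16(W), a W ⇒ L
n=18: can move to 9, which is L ⇒ W
n=19: the only move is to 18(W), a W ⇒ L
n=20: can move to 19, which is L ⇒ W
n=21: the only move is to 20(W), a W ⇒ L
n=22: can move to 11, which is L ⇒ W
n=23: the only move is to 22(W), a W ⇒ L
n=24: can move to 23, which is L ⇒ W
n=25: the only move is to 24(W), a W ⇒ L
n=26: can move to 13, which is L ⇒ W
n=27: the only move is to 26(W), a W ⇒ L
n=28: can move to 27, which is L ⇒ W
n=29: the only move is to 28(W), a W ⇒ L
n=30: can move to 15, which is L ⇒ W
n=31: the only move is to 30(W), a W ⇒ L
n=32: can move to 31, which is L ⇒ W
n=33: the only move is to 32(W), a W ⇒ L
n=34: can move to 17, which is L ⇒ W
n=35: the only move is to 34(W), a W ⇒ L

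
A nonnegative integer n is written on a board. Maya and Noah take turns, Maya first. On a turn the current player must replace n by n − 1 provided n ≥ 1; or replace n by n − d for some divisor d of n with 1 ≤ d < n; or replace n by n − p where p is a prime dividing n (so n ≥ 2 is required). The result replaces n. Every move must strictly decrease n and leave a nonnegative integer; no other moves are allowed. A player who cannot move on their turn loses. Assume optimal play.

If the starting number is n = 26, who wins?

Noah wins.

Classify positions by backward induction: terminal positions (no move available) are L. From any other position, the mover wins iff some move reaches an L.
n=0: no move → L
n=1: reaches L-position 0 → W
n=2: reaches L-position 0 → W
n=3: reaches L-position 0 → W
n=4: only reaches 2(W), 3(W), all W → L
n=5: reaches L-position 0 → W
n=6: reaches L-position 4 → W
n=7: reaches L-position 0 → W
n=8: reaches L-position 4 → W
n=9: only reaches 6(W), 8(W), all W → L
n=10: reaches L-position 9 → W
n=11: reaches L-position 0 → W
n=12: reaches L-position 9 → W
n=13: reaches L-position 0 → W
n=14: only reaches 7(W), 12(W), 13(W), all W → L
n=15: reaches L-position 14 → W
n=16: reaches L-position 14 → W
n=17: reaches L-position 0 → W
n=18: reaches L-position 9 → W
n=19: reaches L-position 0 → W
n=20: only reaches 10(W), 15(W), 16(W), 18(W), 19(W), all W → L
n=21: reaches L-position 14 → W
n=22: reaches L-position 20 → W
n=23: reaches L-position 0 → W
n=24: reaches L-position 20 → W
n=25: reaches L-position 20 → W
n=26: only reaches 13(W), 24(W), 25(W), all W → L
The starting position 26 is L: whatever Maya does, the opponent receives a W position.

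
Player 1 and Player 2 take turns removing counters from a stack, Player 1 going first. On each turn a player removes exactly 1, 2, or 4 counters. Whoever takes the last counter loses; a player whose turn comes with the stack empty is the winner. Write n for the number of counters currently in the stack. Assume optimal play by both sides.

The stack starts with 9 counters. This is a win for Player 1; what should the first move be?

Work bottom-up. With no move the player to move wins. Otherwise the position is W if at least one move leads to an L position for the opponent, and L if every move leads to a W.
n=0: no move; the opponent has just taken the last counter and therefore loses → W
n=1: →0(W) only, which is W, so L
n=2: →1(L), so W
n=3: →1(L), so W
n=4: →3(W), 2(W), 0(W) — all W, so L
n=5: →4(L), so W
n=6: →4(L), so W
n=7: →6(W), 5(W), 3(W) — all W, so L
n=8: →7(L), so W
n=9: →7(L), so W
From 9, the L positions reachable in one move are: 7.

Remove 2, leaving 7.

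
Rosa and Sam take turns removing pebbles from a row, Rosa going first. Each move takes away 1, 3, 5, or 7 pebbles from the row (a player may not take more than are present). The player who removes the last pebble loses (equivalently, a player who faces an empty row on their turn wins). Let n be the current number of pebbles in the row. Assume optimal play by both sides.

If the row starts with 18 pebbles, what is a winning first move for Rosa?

Build the W/L table. Terminal = W. A non-terminal position is W if it has a move to some L; otherwise it is L.
n=0: no move; the opponent has just taken the last pebble and therefore loses → W
n=1: the only move is to 0(W), a W ⇒ L
n=2: can move to 1, which is L ⇒ W
n=3: moves to 2(W), 0(W); every one is W ⇒ L
n=4: can move to 3, which is L ⇒ W
n=5: moves to 4(W), 2(W), 0(W); every one is W ⇒ L
n=6: can move to 5, which is L ⇒ W
n=7: moves to 6(W), 4(W), 2(W), 0(W); every one is W ⇒ L
n=8: can move to 7, which is L ⇒ W
n=9: moves to 8(W), 6(W), 4(W), 2(W); every one is W ⇒ L
n=10: can move to 9, which is L ⇒ W
n=11: moves to 10(W), 8(W), 6(W), 4(W); every one is W ⇒ L
n=12: can move to 11, which is L ⇒ W
n=13: moves to 12(W), 10(W), 8(W), 6(W); every one is W ⇒ L
n=14: can move to 13, which is L ⇒ W
n=15: moves to 14(W), 12(W), 10(W), 8(W); every one is W ⇒ L
n=16: can move to 15, which is L ⇒ W
n=17: moves to 16(W), 14(W), 12(W), 10(W); every one is W ⇒ L
n=18: can move to 17, which is L ⇒ W
From 18, the L positions reachable in one move are: 17, 15, 13, 11. Any move reaching one of these is winning.

Remove 1, leaving 17.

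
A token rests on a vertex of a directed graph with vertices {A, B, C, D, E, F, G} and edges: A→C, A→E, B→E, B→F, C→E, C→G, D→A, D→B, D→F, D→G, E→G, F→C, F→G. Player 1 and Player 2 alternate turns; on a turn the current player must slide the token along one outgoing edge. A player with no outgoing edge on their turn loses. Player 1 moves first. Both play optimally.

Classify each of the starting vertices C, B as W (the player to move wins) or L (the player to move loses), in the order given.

Use the standard recursion: the mover loses at a terminal position; elsewhere, the mover wins exactly when some move hands the opponent an L position.
Every edge goes from a vertex to one that appears earlier in the order G, E, C, F, B, A, D, so processing vertices in that order labels each vertex after all of its successors.
G: no outgoing edge → L
E: can move to G, which is L ⇒ W
C: can move to G, which is L ⇒ W
F: can move to G, which is L ⇒ W
B: moves to F(W), E(W); every one is W ⇒ L
A: moves to C(W), E(W); every one is W ⇒ L
D: can move to A, which is L ⇒ W

C: W, B: L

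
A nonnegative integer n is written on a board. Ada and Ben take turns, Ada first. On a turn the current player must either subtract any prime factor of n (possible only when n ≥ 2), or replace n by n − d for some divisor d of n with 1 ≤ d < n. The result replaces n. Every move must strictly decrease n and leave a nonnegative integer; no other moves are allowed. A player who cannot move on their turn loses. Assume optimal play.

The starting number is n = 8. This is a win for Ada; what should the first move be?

Move to 4.

Work bottom-up. With no move the player to move loses. Otherwise the position is W if at least one move leads to an L position for the opponent, and L if every move leads to a W.
n=0: no move → L
n=1: no move → L
n=2: reaches L-position 0 → W
n=3: reaches L-position 0 → W
n=4: only reaches 2(W), 3(W), all W → L
n=5: reaches L-position 0 → W
n=6: reaches L-position 4 → W
n=7: reaches L-position 0 → W
n=8: reaches L-position 4 → W
From 8, the L positions reachable in one move are: 4.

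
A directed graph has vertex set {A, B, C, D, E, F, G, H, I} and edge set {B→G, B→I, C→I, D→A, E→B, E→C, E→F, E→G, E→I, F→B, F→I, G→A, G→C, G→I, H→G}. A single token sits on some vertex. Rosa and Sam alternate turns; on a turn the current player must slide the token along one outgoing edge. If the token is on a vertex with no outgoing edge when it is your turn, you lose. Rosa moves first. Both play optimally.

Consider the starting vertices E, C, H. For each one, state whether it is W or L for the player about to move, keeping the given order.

Work bottom-up. With no move the player to move loses. Otherwise the position is W if at least one move leads to an L position for the opponent, and L if every move leads to a W.
Every edge goes from a vertex to one that appears earlier in the order I, A, C, G, B, F, E, H, D, so processing vertices in that order labels each vertex after all of its successors.
I: no outgoing edge → L
A: no outgoing edge → L
C: →I(L), so W
G: →A(L), so W
B: →I(L), so W
F: →I(L), so W
E: →I(L), so W
H: →G(W) only, which is W, so L
D: →A(L), so W

E: W, C: W, H: L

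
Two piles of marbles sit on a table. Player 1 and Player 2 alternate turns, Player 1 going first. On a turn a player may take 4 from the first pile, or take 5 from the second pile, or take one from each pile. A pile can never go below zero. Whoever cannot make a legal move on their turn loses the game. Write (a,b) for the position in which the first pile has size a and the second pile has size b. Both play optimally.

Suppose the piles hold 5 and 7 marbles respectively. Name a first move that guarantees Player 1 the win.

Move to (1,7).

Compute win/loss labels from the base case upward. A position with no move is L. Any other position is W if it can reach an L in one move, else L.
No move ever increases a pile, so every position that can arise here has a ≤ 5 and b ≤ 7; it is enough to label the cells with 0 ≤ a ≤ 5 and 0 ≤ b ≤ 7.
Every move lowers a or b (never raises either), so fill the grid row by row in increasing a, and left to right within a row: each cell's successors are then already labelled.
      b=0  b=1  b=2  b=3  b=4  b=5  b=6  b=7
a=0:    L    L    L    L    L    W    W    W
a=1:    L    W    W    W    W    W    L    L
a=2:    L    W    L    L    L    W    L    W
a=3:    L    W    L    W    W    W    L    W
a=4:    W    W    W    W    W    L    L    W
a=5:    W    L    L    L    L    L    W    W
Cells with no legal move (terminal, hence L): (0,0), (0,1), (0,2), (0,3), (0,4), (1,0), (2,0), (3,0).
The remaining L cells, each justified by listing all of its moves:
(1,6): only reaches (1,1)(W), (0,5)(W), all W → L
(1,7): only reaches (1,2)(W), (0,6)(W), all W → L
(2,2): only reaches (1,1)(W), which is W → L
(2,3): only reaches (1,2)(W), which is W → L
(2,4): only reaches (1,3)(W), which is W → L
(2,6): only reaches (2,1)(W), (1,5)(W), all W → L
(3,2): only reaches (2,1)(W), which is W → L
(3,6): only reaches (3,1)(W), (2,5)(W), all W → L
(4,5): only reaches (0,5)(W), (4,0)(W), (3,4)(W), all W → L
(4,6): only reaches (0,6)(W), (4,1)(W), (3,5)(W), all W → L
(5,1): only reaches (1,1)(W), (4,0)(W), all W → L
(5,2): only reaches (1,2)(W), (4,1)(W), all W → L
(5,3): only reaches (1,3)(W), (4,2)(W), all W → L
(5,4): only reaches (1,4)(W), (4,3)(W), all W → L
(5,5): only reaches (1,5)(W), (5,0)(W), (4,4)(W), all W → L
Every other cell has at least one move into one of the L cells above, so it is W.
From (5,7), the L positions reachable in one move are: (1,7), (5,2), (4,6). Any move reaching one of these is winning.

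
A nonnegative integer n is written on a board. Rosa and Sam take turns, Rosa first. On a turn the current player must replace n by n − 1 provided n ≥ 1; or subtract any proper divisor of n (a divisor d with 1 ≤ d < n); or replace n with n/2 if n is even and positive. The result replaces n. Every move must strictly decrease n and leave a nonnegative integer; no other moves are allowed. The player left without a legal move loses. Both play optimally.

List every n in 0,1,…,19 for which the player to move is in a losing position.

Build the W/L table. Terminal = L. A non-terminal position is W if it has a move to some L; otherwise it is L.
n=0: no move → L
n=1: can move to 0, which is L ⇒ W
n=2: the only move is to 1(W), a W ⇒ L
n=3: can move to 2, which is L ⇒ W
n=4: can move to 2, which is L ⇒ W
n=5: the only move is to 4(W), a W ⇒ L
n=6: can move to 5, which is L ⇒ W
n=7: the only move is to 6(W), a W ⇒ L
n=8: can move to 7, which is L ⇒ W
n=9: moves to 6(W), 8(W); every one is W ⇒ L
n=10: can move to 5, which is L ⇒ W
n=11: the only move is to 10(W), a W ⇒ L
n=12: can move to 9, which is L ⇒ W
n=13: the only move is to 12(W), a W ⇒ L
n=14: can move to 7, which is L ⇒ W
n=15: moves to 10(W), 12(W), 14(W); every one is W ⇒ L
n=16: can move to 15, which is L ⇒ W
n=17: the only move is to 16(W), a W ⇒ L
n=18: can move to 9, which is L ⇒ W
n=19: the only move is to 18(W), a W ⇒ L
Reading off the rows marked L gives the requested list; there are 10 such values of n.

0, 2, 5, 7, 9, 11, 13, 15, 17, 19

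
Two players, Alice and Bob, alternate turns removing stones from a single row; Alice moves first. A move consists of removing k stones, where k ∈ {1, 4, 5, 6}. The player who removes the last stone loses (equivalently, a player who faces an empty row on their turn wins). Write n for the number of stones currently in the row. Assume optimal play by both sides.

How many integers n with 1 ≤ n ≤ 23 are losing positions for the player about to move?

6

Work bottom-up. With no move the player to move wins. Otherwise the position is W if at least one move leads to an L position for the opponent, and L if every move leads to a W.
n=0: no move; the opponent has just taken the last stone and therefore loses → W
n=1: the only move is to 0(W), a W ⇒ L
n=2: can move to 1, which is L ⇒ W
n=3: the only move is to 2(W), a W ⇒ L
n=4: can move to 3, which is L ⇒ W
n=5: can move to 1, which is L ⇒ W
n=6: can move to 1, which is L ⇒ W
n=7: can move to 3, which is L ⇒ W
n=8: can move to 3, which is L ⇒ W
n=9: can move to 3, which is L ⇒ W
n=10: moves to 9(W), 6(W), 5(W), 4(W); every one is W ⇒ L
n=11: can move to 10, which is L ⇒ W
n=12: moves to 11(W), 8(W), 7(W), 6(W); every one is W ⇒ L
n=13: can move to 12, which is L ⇒ W
n=14: can move to 10, which is L ⇒ W
n=15: can move to 10, which is L ⇒ W
n=16: can move to 12, which is L ⇒ W
n=17: can move to 12, which is L ⇒ W
n=18: can move to 12, which is L ⇒ W
n=19: moves to 18(W), 15(W), 14(W), 13(W); every one is W ⇒ L
n=20: can move to 19, which is L ⇒ W
n=21: moves to 20(W), 17(W), 16(W), 15(W); every one is W ⇒ L
n=22: can move to 21, which is L ⇒ W
n=23: can move to 19, which is L ⇒ W
L entries with 1 ≤ n ≤ 23 (the range starts at n=1): n = 1, 3, 10, 12, 19, 21; that makes 6.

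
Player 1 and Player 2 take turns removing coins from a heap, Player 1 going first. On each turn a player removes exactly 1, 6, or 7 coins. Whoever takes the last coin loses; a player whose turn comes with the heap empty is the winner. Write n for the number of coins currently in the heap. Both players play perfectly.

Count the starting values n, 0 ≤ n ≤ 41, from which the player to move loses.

Classify positions by backward induction: terminal positions (no move available) are W. From any other position, the mover wins iff some move reaches an L.
n=0: no move; the opponent has just taken the last coin and therefore loses → W
n=1: →0(W) only, which is W, so L
n=2: →1(L), so W
n=3: →2(W) only, which is W, so L
n=4: →3(L), so W
n=5: →4(W) only, which is W, so L
n=6: →5(L), so W
n=7: →1(L), so W
n=8: →1(L), so W
n=9: →3(L), so W
n=10: →3(L), so W
n=11: →5(L), so W
n=12: →5(L), so W
n=13: →12(W), 7(W), 6(W) — all W, so L
n=14: →13(L), so W
n=15: →14(W), 9(W), 8(W) — all W, so L
n=16: →15(L), so W
n=17: →16(W), 11(W), 10(W) — all W, so L
n=18: →17(L), so W
n=19: →13(L), so W
n=20: →13(L), so W
n=21: →15(L), so W
n=22: →15(L), so W
n=23: →17(L), so W
n=24: →17(L), so W
n=25: →24(W), 19(W), 18(W) — all W, so L
n=26: →25(L), so W
n=27: →26(W), 21(W), 20(W) — all W, so L
n=28: →27(L), so W
n=29: →28(W), 23(W), 22(W) — all W, so L
n=30: →29(L), so W
n=31: →25(L), so W
n=32: →25(L), so W
n=33: →27(L), so W
n=34: →27(L), so W
n=35: →29(L), so W
n=36: →29(L), so W
n=37: →36(W), 31(W), 30(W) — all W, so L
n=38: →37(L), so W
n=39: →38(W), 33(W), 32(W) — all W, so L
n=40: →39(L), so W
n=41: →40(W), 35(W), 34(W) — all W, so L
L entries with 0 ≤ n ≤ 41: n = 1, 3, 5, 13, 15, 17, 25, 27, 29, 37, 39, 41; that makes 12.

12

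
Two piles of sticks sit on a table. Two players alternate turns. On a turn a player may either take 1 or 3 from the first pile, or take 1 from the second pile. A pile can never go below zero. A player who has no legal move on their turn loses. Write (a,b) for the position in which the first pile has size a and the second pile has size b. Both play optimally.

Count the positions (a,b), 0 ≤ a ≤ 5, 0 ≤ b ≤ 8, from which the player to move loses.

Work bottom-up. With no move the player to move loses. Otherwise the position is W if at least one move leads to an L position for the opponent, and L if every move leads to a W.
Every move lowers a or b (never raises either), so fill the grid row by row in increasing a, and left to right within a row: each cell's successors are then already labelled.
      b=0  b=1  b=2  b=3  b=4  b=5  b=6  b=7  b=8
a=0:    L    W    L    W    L    W    L    W    L
a=1:    W    L    W    L    W    L    W    L    W
a=2:    L    W    L    W    L    W    L    W    L
a=3:    W    L    W    L    W    L    W    L    W
a=4:    L    W    L    W    L    W    L    W    L
a=5:    W    L    W    L    W    L    W    L    W
Cells with no legal move (terminal, hence L): (0,0).
The remaining L cells, each justified by listing all of its moves:
(0,2): only reaches (0,1)(W), which is W → L
(0,4): only reaches (0,3)(W), which is W → L
(0,6): only reaches (0,5)(W), which is W → L
(0,8): only reaches (0,7)(W), which is W → L
(1,1): only reaches (0,1)(W), (1,0)(W), all W → L
(1,3): only reaches (0,3)(W), (1,2)(W), all W → L
(1,5): only reaches (0,5)(W), (1,4)(W), all W → L
(1,7): only reaches (0,7)(W), (1,6)(W), all W → L
(2,0): only reaches (1,0)(W), which is W → L
(2,2): only reaches (1,2)(W), (2,1)(W), all W → L
(2,4): only reaches (1,4)(W), (2,3)(W), all W → L
(2,6): only reaches (1,6)(W), (2,5)(W), all W → L
(2,8): only reaches (1,8)(W), (2,7)(W), all W → L
(3,1): only reaches (2,1)(W), (0,1)(W), (3,0)(W), all W → L
(3,3): only reaches (2,3)(W), (0,3)(W), (3,2)(W), all W → L
(3,5): only reaches (2,5)(W), (0,5)(W), (3,4)(W), all W → L
(3,7): only reaches (2,7)(W), (0,7)(W), (3,6)(W), all W → L
(4,0): only reaches (3,0)(W), (1,0)(W), all W → L
(4,2): only reaches (3,2)(W), (1,2)(W), (4,1)(W), all W → L
(4,4): only reaches (3,4)(W), (1,4)(W), (4,3)(W), all W → L
(4,6): only reaches (3,6)(W), (1,6)(W), (4,5)(W), all W → L
(4,8): only reaches (3,8)(W), (1,8)(W), (4,7)(W), all W → L
(5,1): only reaches (4,1)(W), (2,1)(W), (5,0)(W), all W → L
(5,3): only reaches (4,3)(W), (2,3)(W), (5,2)(W), all W → L
(5,5): only reaches (4,5)(W), (2,5)(W), (5,4)(W), all W → L
(5,7): only reaches (4,7)(W), (2,7)(W), (5,6)(W), all W → L
Every other cell has at least one move into one of the L cells above, so it is W.
L cells per row: a=0: 5, a=1: 4, a=2: 5, a=3: 4, a=4: 5, a=5: 4; total 27.

27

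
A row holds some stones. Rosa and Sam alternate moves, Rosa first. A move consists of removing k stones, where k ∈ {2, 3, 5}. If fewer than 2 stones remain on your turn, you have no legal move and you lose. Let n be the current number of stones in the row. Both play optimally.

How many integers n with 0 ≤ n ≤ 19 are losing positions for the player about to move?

Classify positions by backward induction: terminal positions (no move available) are L. From any other position, the mover wins iff some move reaches an L.
n=0: no move → L
n=1: no move → L
n=2: reaches L-position 0 → W
n=3: reaches L-position 1 → W
n=4: reaches L-position 1 → W
n=5: reaches L-position 0 → W
n=6: reaches L-position 1 → W
n=7: only reaches 5(W), 4(W), 2(W), all W → L
n=8: only reaches 6(W), 5(W), 3(W), all W → L
n=9: reaches L-position 7 → W
n=10: reaches L-position 8 → W
n=11: reaches L-position 8 → W
n=12: reaches L-position 7 → W
n=13: reaches L-position 8 → W
n=14: only reaches 12(W), 11(W), 9(W), all W → L
n=15: only reaches 13(W), 12(W), 10(W), all W → L
n=16: reaches L-position 14 → W
n=17: reaches L-position 15 → W
n=18: reaches L-position 15 → W
n=19: reaches L-position 14 → W
L entries with 0 ≤ n ≤ 19: n = 0, 1, 7, 8, 14, 15; that makes 6.

6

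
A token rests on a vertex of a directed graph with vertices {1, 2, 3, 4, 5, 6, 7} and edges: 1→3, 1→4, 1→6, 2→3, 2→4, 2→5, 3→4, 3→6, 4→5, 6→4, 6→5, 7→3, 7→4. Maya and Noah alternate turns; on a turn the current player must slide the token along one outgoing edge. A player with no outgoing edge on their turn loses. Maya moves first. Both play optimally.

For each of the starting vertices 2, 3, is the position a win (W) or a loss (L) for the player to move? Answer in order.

Label each position W (a win for the player to move) or L (a loss). A position with no legal move is L; any other position is W exactly when some move reaches an L, and L when every move reaches a W.
Every edge goes from a vertex to one that appears earlier in the order 5, 4, 6, 3, 2, 7, 1, so processing vertices in that order labels each vertex after all of its successors.
5: no outgoing edge → L
4: W (go to 5, an L position)
6: W (go to 5, an L position)
3: L (options 6(W), 4(W) are all W)
2: W (go to 3, an L position)
7: W (go to 3, an L position)
1: W (go to 3, an L position)

2: W, 3: L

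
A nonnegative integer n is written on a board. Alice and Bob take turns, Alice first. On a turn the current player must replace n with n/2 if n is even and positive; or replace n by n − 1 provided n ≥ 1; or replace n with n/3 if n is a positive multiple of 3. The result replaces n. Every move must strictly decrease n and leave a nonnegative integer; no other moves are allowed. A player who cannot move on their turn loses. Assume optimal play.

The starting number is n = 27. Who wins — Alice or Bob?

Compute win/loss labels from the base case upward. A position with no move is L. Any other position is W if it can reach an L in one move, else L.
n=0: no move → L
n=1: can move to 0, which is L ⇒ W
n=2: the only move is to 1(W), a W ⇒ L
n=3: can move to 2, which is L ⇒ W
n=4: can move to 2, which is L ⇒ W
n=5: the only move is to 4(W), a W ⇒ L
n=6: can move to 2, which is L ⇒ W
n=7: the only move is to 6(W), a W ⇒ L
n=8: can move to 7, which is L ⇒ W
n=9: moves to 3(W), 8(W); every one is W ⇒ L
n=10: can move to 5, which is L ⇒ W
n=11: the only move is to 10(W), a W ⇒ L
n=12: can move to 11, which is L ⇒ W
n=13: the only move is to 12(W), a W ⇒ L
n=14: can move to 7, which is L ⇒ W
n=15: can move to 5, which is L ⇒ W
n=16: moves to 8(W), 15(W); every one is W ⇒ L
n=17: can move to 16, which is L ⇒ W
n=18: can move to 9, which is L ⇒ W
n=19: the only move is to 18(W), a W ⇒ L
n=20: can move to 19, which is L ⇒ W
n=21: can move to 7, which is L ⇒ W
n=22: can move to 11, which is L ⇒ W
n=23: the only move is to 22(W), a W ⇒ L
n=24: can move to 23, which is L ⇒ W
n=25: the only move is to 24(W), a W ⇒ L
n=26: can move to 13, which is L ⇒ W
n=27: can move to 9, which is L ⇒ W
The starting position 27 is W: Alice should move to 9, handing over an L position.

Alice wins.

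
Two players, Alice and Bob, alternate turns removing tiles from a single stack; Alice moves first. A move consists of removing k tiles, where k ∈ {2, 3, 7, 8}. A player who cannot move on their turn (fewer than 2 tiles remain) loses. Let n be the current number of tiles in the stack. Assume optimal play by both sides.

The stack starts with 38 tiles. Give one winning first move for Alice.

Remove 2, leaving 36.

Work bottom-up. With no move the player to move loses. Otherwise the position is W if at least one move leads to an L position for the opponent, and L if every move leads to a W.
n=0: no move → L
n=1: no move → L
n=2: W (go to 0, an L position)
n=3: W (go to 1, an L position)
n=4: W (go to 1, an L position)
n=5: L (options 3(W), 2(W) are all W)
n=6: L (options 4(W), 3(W) are all W)
n=7: W (go to 5, an L position)
n=8: W (go to 6, an L position)
n=9: W (go to 6, an L position)
n=10: L (options 8(W), 7(W), 3(W), 2(W) are all W)
n=11: L (options 9(W), 8(W), 4(W), 3(W) are all W)
n=12: W (go to 10, an L position)
n=13: W (go to 11, an L position)
n=14: W (go to 11, an L position)
n=15: L (options 13(W), 12(W), 8(W), 7(W) are all W)
n=16: L (options 14(W), 13(W), 9(W), 8(W) are all W)
n=17: W (go to 15, an L position)
n=18: W (go to 16, an L position)
n=19: W (go to 16, an L position)
n=20: L (options 18(W), 17(W), 13(W), 12(W) are all W)
n=21: L (options 19(W), 18(W), 14(W), 13(W) are all W)
n=22: W (go to 20, an L position)
n=23: W (go to 21, an L position)
n=24: W (go to 21, an L position)
n=25: L (options 23(W), 22(W), 18(W), 17(W) are all W)
n=26: L (options 24(W), 23(W), 19(W), 18(W) are all W)
n=27: W (go to 25, an L position)
n=28: W (go to 26, an L position)
n=29: W (go to 26, an L position)
n=30: L (options 28(W), 27(W), 23(W), 22(W) are all W)
n=31: L (options 29(W), 28(W), 24(W), 23(W) are all W)
n=32: W (go to 30, an L position)
n=33: W (go to 31, an L position)
n=34: W (go to 31, an L position)
n=35: L (options 33(W), 32(W), 28(W), 27(W) are all W)
n=36: L (options 34(W), 33(W), 29(W), 28(W) are all W)
n=37: W (go to 35, an L position)
n=38: W (go to 36, an L position)
From 38, the L positions reachable in one move are: 36, 35, 31, 30. Any move reaching one of these is winning.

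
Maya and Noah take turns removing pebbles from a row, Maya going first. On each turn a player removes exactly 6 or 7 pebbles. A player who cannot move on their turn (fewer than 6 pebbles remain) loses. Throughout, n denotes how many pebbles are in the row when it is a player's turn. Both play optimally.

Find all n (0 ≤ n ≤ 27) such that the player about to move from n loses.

0, 1, 2, 3, 4, 5, 13, 14, 15, 16, 17, 18, 26, 27

Compute win/loss labels from the base case upward. A position with no move is L. Any other position is W if it can reach an L in one move, else L.
n=0: no move → L
n=1: no move → L
n=2: no move → L
n=3: no move → L
n=4: no move → L
n=5: no move → L
n=6: reaches L-position 0 → W
n=7: reaches L-position 1 → W
n=8: reaches L-position 2 → W
n=9: reaches L-position 3 → W
n=10: reaches L-position 4 → W
n=11: reaches L-position 5 → W
n=12: reaches L-position 5 → W
n=13: only reaches 7(W), 6(W), all W → L
n=14: only reaches 8(W), 7(W), all W → L
n=15: only reaches 9(W), 8(W), all W → L
n=16: only reaches 10(W), 9(W), all W → L
n=17: only reaches 11(W), 10(W), all W → L
n=18: only reaches 12(W), 11(W), all W → L
n=19: reaches L-position 13 → W
n=20: reaches L-position 14 → W
n=21: reaches L-position 15 → W
n=22: reaches L-position 16 → W
n=23: reaches L-position 17 → W
n=24: reaches L-position 18 → W
n=25: reaches L-position 18 → W
n=26: only reaches 20(W), 19(W), all W → L
n=27: only reaches 21(W), 20(W), all W → L
The losing starting values of n are exactly the entries labelled L in this table (14 of them).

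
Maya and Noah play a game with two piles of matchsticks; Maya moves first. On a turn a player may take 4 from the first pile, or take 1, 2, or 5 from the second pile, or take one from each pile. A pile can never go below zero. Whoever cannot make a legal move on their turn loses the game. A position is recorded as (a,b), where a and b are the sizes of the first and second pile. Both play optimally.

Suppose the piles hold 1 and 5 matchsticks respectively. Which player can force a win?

Label each position W (a win for the player to move) or L (a loss). A position with no legal move is L; any other position is W exactly when some move reaches an L, and L when every move reaches a W.
No move ever increases a pile, so every position that can arise here has a ≤ 1 and b ≤ 5; it is enough to label the cells with 0 ≤ a ≤ 1 and 0 ≤ b ≤ 5.
Every move lowers a or b (never raises either), so fill the grid row by row in increasing a, and left to right within a row: each cell's successors are then already labelled.
      b=0  b=1  b=2  b=3  b=4  b=5
a=0:    L    W    W    L    W    W
a=1:    L    W    W    L    W    W
Cells with no legal move (terminal, hence L): (0,0), (1,0).
The remaining L cells, each justified by listing all of its moves:
(0,3): only reaches (0,2)(W), (0,1)(W), all W → L
(1,3): only reaches (1,2)(W), (1,1)(W), (0,2)(W), all W → L
Every other cell has at least one move into one of the L cells above, so it is W.
From (1,5) Maya can move to (1,3), reaching an L position.

Maya wins.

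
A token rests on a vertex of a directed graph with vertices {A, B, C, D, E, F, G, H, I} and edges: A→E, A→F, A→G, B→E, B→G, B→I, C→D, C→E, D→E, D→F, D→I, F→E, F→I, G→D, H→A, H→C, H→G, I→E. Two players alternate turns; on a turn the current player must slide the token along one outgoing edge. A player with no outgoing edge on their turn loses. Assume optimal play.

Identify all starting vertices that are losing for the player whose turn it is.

Use the standard recursion: the mover loses at a terminal position; elsewhere, the mover wins exactly when some move hands the opponent an L position.
Every edge goes from a vertex to one that appears earlier in the order E, I, F, D, G, C, A, H, B, so processing vertices in that order labels each vertex after all of its successors.
E: no outgoing edge → L
I: reaches L-position E → W
F: reaches L-position E → W
D: reaches L-position E → W
G: only reaches D(W), which is W → L
C: reaches L-position E → W
A: reaches L-position G → W
H: reaches L-position G → W
B: reaches L-position G → W
The losing starting vertices are exactly the entries labelled L in this table (2 of them).

E, G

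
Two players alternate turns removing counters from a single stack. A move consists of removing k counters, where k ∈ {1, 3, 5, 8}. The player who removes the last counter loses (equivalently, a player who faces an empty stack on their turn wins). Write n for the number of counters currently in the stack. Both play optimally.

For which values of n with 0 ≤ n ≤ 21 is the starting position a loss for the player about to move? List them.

1, 3, 5, 7, 14, 16, 18, 20

Build the W/L table. Terminal = W. A non-terminal position is W if it has a move to some L; otherwise it is L.
n=0: no move; the opponent has just taken the last counter and therefore loses → W
n=1: only reaches 0(W), which is W → L
n=2: reaches L-position 1 → W
n=3: only reaches 2(W), 0(W), all W → L
n=4: reaches L-position 3 → W
n=5: only reaches 4(W), 2(W), 0(W), all W → L
n=6: reaches L-position 5 → W
n=7: only reaches 6(W), 4(W), 2(W), all W → L
n=8: reaches L-position 7 → W
n=9: reaches L-position 1 → W
n=10: reaches L-position 7 → W
n=11: reaches L-position 3 → W
n=12: reaches L-position 7 → W
n=13: reaches L-position 5 → W
n=14: only reaches 13(W), 11(W), 9(W), 6(W), all W → L
n=15: reaches L-position 14 → W
n=16: only reaches 15(W), 13(W), 11(W), 8(W), all W → L
n=17: reaches L-position 16 → W
n=18: only reaches 17(W), 15(W), 13(W), 10(W), all W → L
n=19: reaches L-position 18 → W
n=20: only reaches 19(W), 17(W), 15(W), 12(W), all W → L
n=21: reaches L-position 20 → W
Reading off the rows marked L gives the requested list; there are 8 such values of n.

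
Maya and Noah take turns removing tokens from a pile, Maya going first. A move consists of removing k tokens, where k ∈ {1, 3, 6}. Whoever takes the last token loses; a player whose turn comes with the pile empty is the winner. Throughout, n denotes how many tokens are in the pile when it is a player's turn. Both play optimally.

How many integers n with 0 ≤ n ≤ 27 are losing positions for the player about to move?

9

Classify positions by backward induction: terminal positions (no move available) are W. From any other position, the mover wins iff some move reaches an L.
n=0: no move; the opponent has just taken the last token and therefore loses → W
n=1: the only move is to 0(W), a W ⇒ L
n=2: can move to 1, which is L ⇒ W
n=3: moves to 2(W), 0(W); every one is W ⇒ L
n=4: can move to 3, which is L ⇒ W
n=5: moves to 4(W), 2(W); every one is W ⇒ L
n=6: can move to 5, which is L ⇒ W
n=7: can move to 1, which is L ⇒ W
n=8: can move to 5, which is L ⇒ W
n=9: can move to 3, which is L ⇒ W
n=10: moves to 9(W), 7(W), 4(W); every one is W ⇒ L
n=11: can move to 10, which is L ⇒ W
n=12: moves to 11(W), 9(W), 6(W); every one is W ⇒ L
n=13: can move to 12, which is L ⇒ W
n=14: moves to 13(W), 11(W), 8(W); every one is W ⇒ L
n=15: can move to 14, which is L ⇒ W
n=16: can move to 10, which is L ⇒ W
n=17: can move to 14, which is L ⇒ W
n=18: can move to 12, which is L ⇒ W
n=19: moves to 18(W), 16(W), 13(W); every one is W ⇒ L
n=20: can move to 19, which is L ⇒ W
n=21: moves to 20(W), 18(W), 15(W); every one is W ⇒ L
n=22: can move to 21, which is L ⇒ W
n=23: moves to 22(W), 20(W), 17(W); every one is W ⇒ L
n=24: can move to 23, which is L ⇒ W
n=25: can move to 19, which is L ⇒ W
n=26: can move to 23, which is L ⇒ W
n=27: can move to 21, which is L ⇒ W
L entries with 0 ≤ n ≤ 27: n = 1, 3, 5, 10, 12, 14, 19, 21, 23; that makes 9.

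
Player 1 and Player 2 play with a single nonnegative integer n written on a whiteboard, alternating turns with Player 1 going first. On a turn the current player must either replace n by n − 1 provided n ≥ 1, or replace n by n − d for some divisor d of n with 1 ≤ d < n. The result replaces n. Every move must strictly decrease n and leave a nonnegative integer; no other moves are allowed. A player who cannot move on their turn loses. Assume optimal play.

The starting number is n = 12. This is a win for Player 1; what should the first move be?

Label each position W (a win for the player to move) or L (a loss). A position with no legal move is L; any other position is W exactly when some move reaches an L, and L when every move reaches a W.
n=0: no move → L
n=1: W (go to 0, an L position)
n=2: L (sole option 1(W) is W)
n=3: W (go to 2, an L position)
n=4: W (go to 2, an L position)
n=5: L (sole option 4(W) is W)
n=6: W (go to 5, an L position)
n=7: L (sole option 6(W) is W)
n=8: W (go to 7, an L position)
n=9: L (options 6(W), 8(W) are all W)
n=10: W (go to 5, an L position)
n=11: L (sole option 10(W) is W)
n=12: W (go to 9, an L position)
From 12, the L positions reachable in one move are: 9, 11. Any move reaching one of these is winning.

Move to 9.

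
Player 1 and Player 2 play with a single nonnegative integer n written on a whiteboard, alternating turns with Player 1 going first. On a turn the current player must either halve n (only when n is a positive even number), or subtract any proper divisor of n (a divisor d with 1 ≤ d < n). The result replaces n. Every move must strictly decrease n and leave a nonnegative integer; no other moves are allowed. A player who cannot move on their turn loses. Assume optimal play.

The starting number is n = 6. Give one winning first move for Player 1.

Move to 3.

Label each position W (a win for the player to move) or L (a loss). A position with no legal move is L; any other position is W exactly when some move reaches an L, and L when every move reaches a W.
n=0: no move → L
n=1: no move → L
n=2: can move to 1, which is L ⇒ W
n=3: the only move is to 2(W), a W ⇒ L
n=4: can move to 3, which is L ⇒ W
n=5: the only move is to 4(W), a W ⇒ L
n=6: can move to 3, which is L ⇒ W
From 6, the L positions reachable in one move are: 3, 5. Any move reaching one of these is winning.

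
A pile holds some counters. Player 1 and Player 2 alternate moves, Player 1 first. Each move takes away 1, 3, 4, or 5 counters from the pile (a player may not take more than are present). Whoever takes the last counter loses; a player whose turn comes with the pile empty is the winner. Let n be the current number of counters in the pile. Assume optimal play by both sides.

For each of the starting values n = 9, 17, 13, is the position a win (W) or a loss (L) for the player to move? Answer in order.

9: L, 17: L, 13: W

Classify positions by backward induction: terminal positions (no move available) are W. From any other position, the mover wins iff some move reaches an L.
n=0: no move; the opponent has just taken the last counter and therefore loses → W
n=1: only reaches 0(W), which is W → L
n=2: reaches L-position 1 → W
n=3: only reaches 2(W), 0(W), all W → L
n=4: reaches L-position 3 → W
n=5: reaches L-position 1 → W
n=6: reaches L-position 3 → W
n=7: reaches L-position 3 → W
n=8: reaches L-position 3 → W
n=9: only reaches 8(W), 6(W), 5(W), 4(W), all W → L
n=10: reaches L-position 9 → W
n=11: only reaches 10(W), 8(W), 7(W), 6(W), all W → L
n=12: reaches L-position 11 → W
n=13: reaches L-position 9 → W
n=14: reaches L-position 11 → W
n=15: reaches L-position 11 → W
n=16: reaches L-position 11 → W
n=17: only reaches 16(W), 14(W), 13(W), 12(W), all W → L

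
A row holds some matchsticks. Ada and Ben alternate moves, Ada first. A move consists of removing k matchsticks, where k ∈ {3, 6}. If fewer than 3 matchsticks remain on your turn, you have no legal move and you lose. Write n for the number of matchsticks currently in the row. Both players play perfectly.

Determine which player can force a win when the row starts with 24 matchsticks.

Work bottom-up. With no move the player to move loses. Otherwise the position is W if at least one move leads to an L position for the opponent, and L if every move leads to a W.
n=0: no move → L
n=1: no move → L
n=2: no move → L
n=3: →0(L), so W
n=4: →1(L), so W
n=5: →2(L), so W
n=6: →0(L), so W
n=7: →1(L), so W
n=8: →2(L), so W
n=9: →6(W), 3(W) — all W, so L
n=10: →7(W), 4(W) — all W, so L
n=11: →8(W), 5(W) — all W, so L
n=12: →9(L), so W
n=13: →10(L), so W
n=14: →11(L), so W
n=15: →9(L), so W
n=16: →10(L), so W
n=17: →11(L), so W
n=18: →15(W), 12(W) — all W, so L
n=19: →16(W), 13(W) — all W, so L
n=20: →17(W), 14(W) — all W, so L
n=21: →18(L), so W
n=22: →19(L), so W
n=23: →20(L), so W
n=24: →18(L), so W
The starting position 24 is W: Ada should remove 6, leaving 18, handing over an L position.

Ada wins.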